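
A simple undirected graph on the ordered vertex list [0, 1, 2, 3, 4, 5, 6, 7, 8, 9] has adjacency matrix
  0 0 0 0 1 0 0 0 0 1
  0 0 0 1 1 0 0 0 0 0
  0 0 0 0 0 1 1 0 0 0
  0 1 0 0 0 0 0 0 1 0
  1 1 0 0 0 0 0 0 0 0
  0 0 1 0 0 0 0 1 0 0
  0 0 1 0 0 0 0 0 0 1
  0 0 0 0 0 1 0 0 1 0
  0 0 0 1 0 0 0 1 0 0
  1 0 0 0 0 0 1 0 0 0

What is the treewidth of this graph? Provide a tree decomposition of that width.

Treewidth 2.
One such decomposition:
Bags: B1 = {5, 7, 8}  B2 = {2, 5, 8}  B3 = {2, 6, 8}  B4 = {6, 8, 9}  B5 = {0, 8, 9}  B6 = {0, 4, 8}  B7 = {1, 4, 8}  B8 = {1, 3, 8}
Tree: B1–B2, B2–B3, B3–B4, B4–B5, B5–B6, B6–B7, B7–B8

Every bag has size at most 3, so the width is 3 − 1 = 2 and tw(G) ≤ 2. For the lower bound, G contains the cycle 8–7–5–2–6–9–0–4–1–3–8, so G is not a forest; only forests have treewidth ≤ 1, hence tw(G) ≥ 2. Combining the bounds, tw(G) = 2.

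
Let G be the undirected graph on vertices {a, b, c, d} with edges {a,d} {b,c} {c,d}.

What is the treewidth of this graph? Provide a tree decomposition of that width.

Treewidth 1.
One optimal decomposition is:
Bags: B1 = {a, d}  B2 = {c, d}  B3 = {b, c}
Tree: B1–B2, B2–B3

The largest bag has 2 vertices, giving width 1; this decomposition certifies tw(G) ≤ 1. G has an edge, so its treewidth is at least 1. Hence tw(G) = 1 exactly.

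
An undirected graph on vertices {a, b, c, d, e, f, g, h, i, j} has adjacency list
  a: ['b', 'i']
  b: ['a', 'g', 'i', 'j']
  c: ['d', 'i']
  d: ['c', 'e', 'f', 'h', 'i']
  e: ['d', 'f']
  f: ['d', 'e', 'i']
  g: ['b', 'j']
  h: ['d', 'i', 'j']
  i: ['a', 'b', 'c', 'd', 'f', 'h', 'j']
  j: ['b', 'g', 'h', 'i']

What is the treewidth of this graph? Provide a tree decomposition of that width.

Each bag holds 3 vertices, so the decomposition has width 2, which upper-bounds the treewidth. For the lower bound, the 3 vertices {b, g, j} are pairwise adjacent, and any tree decomposition puts a clique entirely inside one bag — forcing width ≥ 2. The upper and lower bounds meet at 2, so that is the treewidth.

Treewidth 2.
One optimal decomposition is:
Bags: B1 = {d, h, i}  B2 = {d, f, i}  B3 = {h, i, j}  B4 = {c, d, i}  B5 = {b, i, j}  B6 = {a, b, i}  B7 = {d, e, f}  B8 = {b, g, j}
Tree: B1–B2, B1–B3, B2–B4, B3–B5, B5–B6, B2–B7, B5–B8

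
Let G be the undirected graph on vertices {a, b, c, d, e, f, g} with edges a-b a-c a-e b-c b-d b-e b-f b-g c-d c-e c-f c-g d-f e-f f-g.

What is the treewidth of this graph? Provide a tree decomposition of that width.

Treewidth 3.
One optimal decomposition is:
Bags: B1 = {b, c, d, f}  B2 = {b, c, f, g}  B3 = {b, c, e, f}  B4 = {a, b, c, e}
Tree: B1–B2, B2–B3, B3–B4

The largest bag has 4 vertices, giving width 3; this decomposition certifies tw(G) ≤ 3. Conversely, {a, b, c, e} is a clique of size 4, and the vertices of any clique must share a bag in every tree decomposition; so some bag has ≥ 4 vertices and tw(G) ≥ 3. Hence tw(G) = 3 exactly.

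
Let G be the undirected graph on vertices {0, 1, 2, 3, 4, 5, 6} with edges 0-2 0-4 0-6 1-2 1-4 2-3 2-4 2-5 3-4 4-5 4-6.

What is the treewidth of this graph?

2

A width-2 tree decomposition is:
Bags: B1 = {2, 3, 4}  B2 = {1, 2, 4}  B3 = {2, 4, 5}  B4 = {0, 2, 4}  B5 = {0, 4, 6}
Tree: B1–B2, B2–B3, B2–B4, B4–B5
The largest bag has 3 vertices, giving width 2; this decomposition certifies tw(G) ≤ 2. For the lower bound, the 3 vertices {0, 2, 4} are pairwise adjacent, and any tree decomposition puts a clique entirely inside one bag — forcing width ≥ 2. The upper and lower bounds meet at 2, so that is the treewidth.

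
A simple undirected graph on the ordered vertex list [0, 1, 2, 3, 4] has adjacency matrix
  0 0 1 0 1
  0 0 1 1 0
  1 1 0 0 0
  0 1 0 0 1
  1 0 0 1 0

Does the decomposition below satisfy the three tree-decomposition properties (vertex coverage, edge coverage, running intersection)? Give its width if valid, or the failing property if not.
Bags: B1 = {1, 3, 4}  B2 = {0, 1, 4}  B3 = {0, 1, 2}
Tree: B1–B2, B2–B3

Yes; width 2.

Checking the three conditions: (i) the bags cover all of {0, 1, 2, 3, 4}; (ii) for each edge, some bag contains both endpoints; (iii) the bags containing any fixed vertex form a subtree. All hold, so the decomposition is valid with width 3 − 1 = 2.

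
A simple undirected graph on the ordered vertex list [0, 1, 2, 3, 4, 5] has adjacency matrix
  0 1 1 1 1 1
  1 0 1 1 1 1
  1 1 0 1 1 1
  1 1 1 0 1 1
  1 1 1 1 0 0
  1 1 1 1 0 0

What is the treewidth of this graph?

4

A width-4 tree decomposition is:
Bags: B1 = {0, 1, 2, 3, 5}  B2 = {0, 1, 2, 3, 4}
Tree: B1–B2
Each bag holds 5 vertices, so the decomposition has width 4, which upper-bounds the treewidth. Conversely, {0, 1, 2, 3, 4} is a clique of size 5, and the vertices of any clique must share a bag in every tree decomposition; so some bag has ≥ 5 vertices and tw(G) ≥ 4. The upper and lower bounds meet at 4, so that is the treewidth.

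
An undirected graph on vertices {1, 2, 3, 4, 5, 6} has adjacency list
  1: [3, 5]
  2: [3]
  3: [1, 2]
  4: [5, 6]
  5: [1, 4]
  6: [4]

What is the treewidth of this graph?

1

A width-1 tree decomposition is:
Bags: B1 = {4, 6}  B2 = {4, 5}  B3 = {1, 5}  B4 = {1, 3}  B5 = {2, 3}
Tree: B1–B2, B2–B3, B3–B4, B4–B5
Every bag has size at most 2, so the width is 2 − 1 = 1 and tw(G) ≤ 1. G has an edge, so its treewidth is at least 1. Combining the bounds, tw(G) = 1.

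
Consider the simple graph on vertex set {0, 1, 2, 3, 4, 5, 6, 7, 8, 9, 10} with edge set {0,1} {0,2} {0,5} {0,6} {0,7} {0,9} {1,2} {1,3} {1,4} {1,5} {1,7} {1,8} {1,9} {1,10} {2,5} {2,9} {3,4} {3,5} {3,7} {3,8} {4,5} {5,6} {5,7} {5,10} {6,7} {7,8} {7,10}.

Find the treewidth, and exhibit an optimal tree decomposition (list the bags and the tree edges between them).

Treewidth 3.
Bags: B1 = {1, 3, 5, 7}  B2 = {1, 3, 7, 8}  B3 = {0, 1, 5, 7}  B4 = {0, 1, 2, 5}  B5 = {1, 5, 7, 10}  B6 = {0, 1, 2, 9}  B7 = {0, 5, 6, 7}  B8 = {1, 3, 4, 5}
Tree: B1–B2, B1–B3, B3–B4, B3–B5, B4–B6, B3–B7, B1–B8

The largest bag has 4 vertices, giving width 3; this decomposition certifies tw(G) ≤ 3. On the other hand G contains the 4-clique {1, 3, 7, 8}. A clique must lie in a single bag of any decomposition, so no decomposition can have width below 3. Therefore the treewidth is 3.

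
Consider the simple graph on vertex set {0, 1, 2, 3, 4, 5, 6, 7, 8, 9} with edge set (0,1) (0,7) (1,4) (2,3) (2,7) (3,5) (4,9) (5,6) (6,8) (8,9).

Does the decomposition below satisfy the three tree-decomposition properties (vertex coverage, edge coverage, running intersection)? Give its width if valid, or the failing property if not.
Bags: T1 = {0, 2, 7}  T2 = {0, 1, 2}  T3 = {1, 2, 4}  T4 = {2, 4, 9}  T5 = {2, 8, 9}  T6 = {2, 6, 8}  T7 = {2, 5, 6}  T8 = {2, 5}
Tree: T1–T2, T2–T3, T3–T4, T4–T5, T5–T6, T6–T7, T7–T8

A tree decomposition must satisfy three properties: every vertex lies in some bag; for every edge, both endpoints lie together in some bag; and for every vertex, the bags containing it form a connected subtree. Here vertex 3 appears in no bag, so the decomposition is invalid.

No — vertex 3 appears in no bag.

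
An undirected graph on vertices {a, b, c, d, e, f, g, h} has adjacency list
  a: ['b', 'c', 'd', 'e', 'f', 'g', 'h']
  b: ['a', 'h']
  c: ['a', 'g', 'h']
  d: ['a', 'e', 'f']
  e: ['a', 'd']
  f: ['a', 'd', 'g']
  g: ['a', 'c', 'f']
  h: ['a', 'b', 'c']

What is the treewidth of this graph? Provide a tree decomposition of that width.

Each bag holds 3 vertices, so the decomposition has width 2, which upper-bounds the treewidth. Conversely, {a, d, e} is a clique of size 3, and the vertices of any clique must share a bag in every tree decomposition; so some bag has ≥ 3 vertices and tw(G) ≥ 2. The upper and lower bounds meet at 2, so that is the treewidth.

Treewidth 2.
One optimal decomposition is:
Bags: B1 = {a, d, f}  B2 = {a, f, g}  B3 = {a, d, e}  B4 = {a, c, g}  B5 = {a, c, h}  B6 = {a, b, h}
Tree: B1–B2, B1–B3, B2–B4, B4–B5, B5–B6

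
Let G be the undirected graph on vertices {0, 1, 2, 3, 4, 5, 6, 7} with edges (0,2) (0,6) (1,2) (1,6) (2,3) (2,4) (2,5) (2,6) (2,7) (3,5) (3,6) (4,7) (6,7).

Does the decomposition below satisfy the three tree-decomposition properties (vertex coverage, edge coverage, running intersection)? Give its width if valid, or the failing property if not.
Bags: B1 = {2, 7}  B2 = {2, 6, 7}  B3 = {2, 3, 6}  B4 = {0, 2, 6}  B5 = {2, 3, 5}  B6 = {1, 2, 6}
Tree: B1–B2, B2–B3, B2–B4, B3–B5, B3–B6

No — vertex 4 appears in no bag.

A tree decomposition must satisfy three properties: every vertex lies in some bag; for every edge, both endpoints lie together in some bag; and for every vertex, the bags containing it form a connected subtree. Here vertex 4 appears in no bag, so the decomposition is invalid.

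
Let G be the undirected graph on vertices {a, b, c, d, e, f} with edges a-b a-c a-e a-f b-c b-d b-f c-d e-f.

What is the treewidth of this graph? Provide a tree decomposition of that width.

Treewidth 2.
Bags: B1 = {a, b, f}  B2 = {a, e, f}  B3 = {a, b, c}  B4 = {b, c, d}
Tree: B1–B2, B1–B3, B3–B4

Each bag holds 3 vertices, so the decomposition has width 2, which upper-bounds the treewidth. On the other hand G contains the 3-clique {b, c, d}. A clique must lie in a single bag of any decomposition, so no decomposition can have width below 2. The upper and lower bounds meet at 2, so that is the treewidth.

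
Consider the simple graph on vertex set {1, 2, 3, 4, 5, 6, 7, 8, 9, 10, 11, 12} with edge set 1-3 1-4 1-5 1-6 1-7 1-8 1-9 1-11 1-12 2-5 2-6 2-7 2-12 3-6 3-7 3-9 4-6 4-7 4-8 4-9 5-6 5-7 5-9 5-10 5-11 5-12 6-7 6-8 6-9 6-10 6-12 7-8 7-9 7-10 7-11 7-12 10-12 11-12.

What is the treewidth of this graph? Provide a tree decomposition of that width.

Treewidth 4.
One optimal decomposition is:
Bags: B1 = {1, 5, 6, 7, 9}  B2 = {1, 5, 6, 7, 12}  B3 = {2, 5, 6, 7, 12}  B4 = {1, 5, 7, 11, 12}  B5 = {1, 4, 6, 7, 9}  B6 = {1, 4, 6, 7, 8}  B7 = {5, 6, 7, 10, 12}  B8 = {1, 3, 6, 7, 9}
Tree: B1–B2, B2–B3, B2–B4, B1–B5, B5–B6, B3–B7, B5–B8

The largest bag has 5 vertices, giving width 4; this decomposition certifies tw(G) ≤ 4. On the other hand G contains the 5-clique {1, 5, 7, 11, 12}. A clique must lie in a single bag of any decomposition, so no decomposition can have width below 4. Hence tw(G) = 4 exactly.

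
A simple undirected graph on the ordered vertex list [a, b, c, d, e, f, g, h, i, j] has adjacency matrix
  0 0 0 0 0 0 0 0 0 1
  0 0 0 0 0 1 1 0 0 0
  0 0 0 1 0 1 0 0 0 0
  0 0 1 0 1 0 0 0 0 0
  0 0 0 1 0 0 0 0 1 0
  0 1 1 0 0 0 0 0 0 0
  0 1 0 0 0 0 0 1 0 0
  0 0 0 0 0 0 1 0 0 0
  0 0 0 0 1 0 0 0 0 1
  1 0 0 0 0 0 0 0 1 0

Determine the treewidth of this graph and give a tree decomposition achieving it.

Treewidth 1.
One optimal decomposition is:
Bags: B1 = {g, h}  B2 = {b, g}  B3 = {b, f}  B4 = {c, f}  B5 = {c, d}  B6 = {d, e}  B7 = {e, i}  B8 = {i, j}  B9 = {a, j}
Tree: B1–B2, B2–B3, B3–B4, B4–B5, B5–B6, B6–B7, B7–B8, B8–B9

Every bag has size at most 2, so the width is 2 − 1 = 1 and tw(G) ≤ 1. G has an edge, so its treewidth is at least 1. Therefore the treewidth is 1.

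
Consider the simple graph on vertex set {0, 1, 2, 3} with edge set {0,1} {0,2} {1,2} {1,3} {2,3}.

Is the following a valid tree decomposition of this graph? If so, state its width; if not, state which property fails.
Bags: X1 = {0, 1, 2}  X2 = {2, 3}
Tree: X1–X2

A tree decomposition must satisfy three properties: every vertex lies in some bag; for every edge, both endpoints lie together in some bag; and for every vertex, the bags containing it form a connected subtree. Here edge (1,3) lies in no bag, so the decomposition is invalid.

No — edge (1,3) lies in no bag.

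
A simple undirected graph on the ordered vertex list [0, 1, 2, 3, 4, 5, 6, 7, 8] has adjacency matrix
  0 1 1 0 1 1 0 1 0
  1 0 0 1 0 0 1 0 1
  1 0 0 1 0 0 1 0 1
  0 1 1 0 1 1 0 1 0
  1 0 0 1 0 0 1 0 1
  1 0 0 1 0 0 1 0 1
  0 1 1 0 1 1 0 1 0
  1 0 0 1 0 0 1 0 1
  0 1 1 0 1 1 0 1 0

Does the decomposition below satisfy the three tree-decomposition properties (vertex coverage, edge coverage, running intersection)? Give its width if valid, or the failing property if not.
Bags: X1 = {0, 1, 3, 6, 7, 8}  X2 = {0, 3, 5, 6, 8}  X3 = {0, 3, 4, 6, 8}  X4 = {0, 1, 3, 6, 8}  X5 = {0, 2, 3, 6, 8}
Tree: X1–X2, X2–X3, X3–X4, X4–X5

No — bags containing vertex 1 are not connected in the tree.

A tree decomposition must satisfy three properties: every vertex lies in some bag; for every edge, both endpoints lie together in some bag; and for every vertex, the bags containing it form a connected subtree. Here bags containing vertex 1 are not connected in the tree, so the decomposition is invalid.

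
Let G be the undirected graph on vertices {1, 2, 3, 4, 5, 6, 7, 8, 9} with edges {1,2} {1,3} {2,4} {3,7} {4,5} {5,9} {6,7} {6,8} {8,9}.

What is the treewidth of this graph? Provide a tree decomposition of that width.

The largest bag has 3 vertices, giving width 2; this decomposition certifies tw(G) ≤ 2. For the lower bound, G contains the cycle 5–4–2–1–3–7–6–8–9–5, so G is not a forest; only forests have treewidth ≤ 1, hence tw(G) ≥ 2. Therefore the treewidth is 2.

Treewidth 2.
One optimal decomposition is:
Bags: B1 = {2, 4, 5}  B2 = {1, 2, 5}  B3 = {1, 3, 5}  B4 = {3, 5, 7}  B5 = {5, 6, 7}  B6 = {5, 6, 8}  B7 = {5, 8, 9}
Tree: B1–B2, B2–B3, B3–B4, B4–B5, B5–B6, B6–B7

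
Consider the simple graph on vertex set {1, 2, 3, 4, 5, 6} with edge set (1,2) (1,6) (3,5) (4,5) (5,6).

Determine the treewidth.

A width-1 tree decomposition is:
Bags: B1 = {4, 5}  B2 = {5, 6}  B3 = {1, 6}  B4 = {1, 2}  B5 = {3, 5}
Tree: B1–B2, B2–B3, B3–B4, B2–B5
Each bag holds 2 vertices, so the decomposition has width 1, which upper-bounds the treewidth. Any graph with an edge has treewidth ≥ 1, and G has the edge 5–4. Combining the bounds, tw(G) = 1.

1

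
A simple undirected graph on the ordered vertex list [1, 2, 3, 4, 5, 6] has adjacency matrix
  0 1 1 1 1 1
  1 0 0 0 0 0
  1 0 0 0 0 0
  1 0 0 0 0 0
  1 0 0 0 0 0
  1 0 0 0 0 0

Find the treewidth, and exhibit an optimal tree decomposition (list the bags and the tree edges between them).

The largest bag has 2 vertices, giving width 1; this decomposition certifies tw(G) ≤ 1. Any graph with an edge has treewidth ≥ 1, and G has the edge 1–3. Hence tw(G) = 1 exactly.

Treewidth 1.
Bags: B1 = {1, 3}  B2 = {1, 4}  B3 = {1, 6}  B4 = {1, 2}  B5 = {1, 5}
Tree: B1–B2, B2–B3, B1–B4, B2–B5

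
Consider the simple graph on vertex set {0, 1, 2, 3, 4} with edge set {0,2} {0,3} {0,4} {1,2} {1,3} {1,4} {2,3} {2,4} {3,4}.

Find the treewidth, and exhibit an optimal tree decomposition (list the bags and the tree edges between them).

Treewidth 3.
Bags: B1 = {1, 2, 3, 4}  B2 = {0, 2, 3, 4}
Tree: B1–B2

Each bag holds 4 vertices, so the decomposition has width 3, which upper-bounds the treewidth. On the other hand G contains the 4-clique {0, 2, 3, 4}. A clique must lie in a single bag of any decomposition, so no decomposition can have width below 3. Therefore the treewidth is 3.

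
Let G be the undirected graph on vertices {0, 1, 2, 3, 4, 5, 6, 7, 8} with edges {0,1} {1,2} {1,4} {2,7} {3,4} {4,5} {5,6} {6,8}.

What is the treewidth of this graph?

1

A width-1 tree decomposition is:
Bags: B1 = {6, 8}  B2 = {5, 6}  B3 = {4, 5}  B4 = {1, 4}  B5 = {3, 4}  B6 = {1, 2}  B7 = {2, 7}  B8 = {0, 1}
Tree: B1–B2, B2–B3, B3–B4, B3–B5, B4–B6, B6–B7, B4–B8
Each bag holds 2 vertices, so the decomposition has width 1, which upper-bounds the treewidth. Since G has at least one edge (e.g. 8–6), it is not an edgeless graph, so tw(G) ≥ 1. Hence tw(G) = 1 exactly.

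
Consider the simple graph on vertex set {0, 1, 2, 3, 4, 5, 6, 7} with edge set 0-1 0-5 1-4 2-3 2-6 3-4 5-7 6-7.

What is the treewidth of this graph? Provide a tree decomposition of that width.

Treewidth 2.
One such decomposition:
Bags: B1 = {2, 6, 7}  B2 = {2, 5, 7}  B3 = {0, 2, 5}  B4 = {0, 1, 2}  B5 = {1, 2, 4}  B6 = {2, 3, 4}
Tree: B1–B2, B2–B3, B3–B4, B4–B5, B5–B6

The largest bag has 3 vertices, giving width 2; this decomposition certifies tw(G) ≤ 2. The edges 2–6–7–5–0–1–4–3–2 form a cycle, so G is not a tree and its treewidth is at least 2. Combining the bounds, tw(G) = 2.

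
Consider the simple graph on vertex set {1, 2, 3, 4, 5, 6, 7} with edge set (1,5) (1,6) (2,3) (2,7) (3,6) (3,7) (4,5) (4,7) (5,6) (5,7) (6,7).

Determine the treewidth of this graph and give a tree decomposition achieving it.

Treewidth 2.
One such decomposition:
Bags: B1 = {3, 6, 7}  B2 = {5, 6, 7}  B3 = {1, 5, 6}  B4 = {2, 3, 7}  B5 = {4, 5, 7}
Tree: B1–B2, B2–B3, B1–B4, B2–B5

Every bag has size at most 3, so the width is 3 − 1 = 2 and tw(G) ≤ 2. For the lower bound, the 3 vertices {1, 5, 6} are pairwise adjacent, and any tree decomposition puts a clique entirely inside one bag — forcing width ≥ 2. The upper and lower bounds meet at 2, so that is the treewidth.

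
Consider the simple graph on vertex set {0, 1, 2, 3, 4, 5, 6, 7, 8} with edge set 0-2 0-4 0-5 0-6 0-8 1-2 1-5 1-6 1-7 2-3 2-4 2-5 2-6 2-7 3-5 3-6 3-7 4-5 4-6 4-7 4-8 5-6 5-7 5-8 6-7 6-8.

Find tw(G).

A width-4 tree decomposition is:
Bags: B1 = {2, 4, 5, 6, 7}  B2 = {0, 2, 4, 5, 6}  B3 = {0, 4, 5, 6, 8}  B4 = {1, 2, 5, 6, 7}  B5 = {2, 3, 5, 6, 7}
Tree: B1–B2, B2–B3, B1–B4, B4–B5
Every bag has size at most 5, so the width is 5 − 1 = 4 and tw(G) ≤ 4. On the other hand G contains the 5-clique {0, 4, 5, 6, 8}. A clique must lie in a single bag of any decomposition, so no decomposition can have width below 4. The upper and lower bounds meet at 4, so that is the treewidth.

4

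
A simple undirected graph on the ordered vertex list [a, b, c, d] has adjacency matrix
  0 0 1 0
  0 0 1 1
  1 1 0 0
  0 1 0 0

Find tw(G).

1

A width-1 tree decomposition is:
Bags: B1 = {a, c}  B2 = {b, c}  B3 = {b, d}
Tree: B1–B2, B2–B3
The largest bag has 2 vertices, giving width 1; this decomposition certifies tw(G) ≤ 1. Since G has at least one edge (e.g. c–a), it is not an edgeless graph, so tw(G) ≥ 1. The upper and lower bounds meet at 1, so that is the treewidth.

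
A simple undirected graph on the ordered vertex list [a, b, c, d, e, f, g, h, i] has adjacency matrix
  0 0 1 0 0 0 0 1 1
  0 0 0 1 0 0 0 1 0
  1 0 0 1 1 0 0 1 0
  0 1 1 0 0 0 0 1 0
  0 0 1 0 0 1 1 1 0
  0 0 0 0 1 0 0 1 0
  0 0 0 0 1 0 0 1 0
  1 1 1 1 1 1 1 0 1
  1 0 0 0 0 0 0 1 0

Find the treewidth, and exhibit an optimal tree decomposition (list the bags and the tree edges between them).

Treewidth 2.
One such decomposition:
Bags: B1 = {a, c, h}  B2 = {c, d, h}  B3 = {c, e, h}  B4 = {a, h, i}  B5 = {b, d, h}  B6 = {e, g, h}  B7 = {e, f, h}
Tree: B1–B2, B1–B3, B1–B4, B2–B5, B3–B6, B3–B7

The largest bag has 3 vertices, giving width 2; this decomposition certifies tw(G) ≤ 2. On the other hand G contains the 3-clique {e, f, h}. A clique must lie in a single bag of any decomposition, so no decomposition can have width below 2. Combining the bounds, tw(G) = 2.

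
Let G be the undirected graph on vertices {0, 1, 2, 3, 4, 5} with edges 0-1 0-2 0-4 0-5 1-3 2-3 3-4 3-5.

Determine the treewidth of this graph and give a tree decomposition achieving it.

Every bag has size at most 3, so the width is 3 − 1 = 2 and tw(G) ≤ 2. Since 1–3–5–0–1 is a cycle in G, G is not acyclic. Forests are exactly the graphs of treewidth ≤ 1, so tw(G) ≥ 2. Hence tw(G) = 2 exactly.

Treewidth 2.
Bags: B1 = {0, 1, 3}  B2 = {0, 3, 5}  B3 = {0, 3, 4}  B4 = {0, 2, 3}
Tree: B1–B2, B2–B3, B3–B4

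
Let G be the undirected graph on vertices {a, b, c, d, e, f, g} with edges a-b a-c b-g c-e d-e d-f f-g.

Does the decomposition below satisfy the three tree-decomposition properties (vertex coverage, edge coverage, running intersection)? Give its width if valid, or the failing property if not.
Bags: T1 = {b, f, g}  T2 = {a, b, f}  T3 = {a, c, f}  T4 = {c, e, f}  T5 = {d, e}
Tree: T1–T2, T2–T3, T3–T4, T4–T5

No — edge (f,d) lies in no bag.

A tree decomposition must satisfy three properties: every vertex lies in some bag; for every edge, both endpoints lie together in some bag; and for every vertex, the bags containing it form a connected subtree. Here edge (f,d) lies in no bag, so the decomposition is invalid.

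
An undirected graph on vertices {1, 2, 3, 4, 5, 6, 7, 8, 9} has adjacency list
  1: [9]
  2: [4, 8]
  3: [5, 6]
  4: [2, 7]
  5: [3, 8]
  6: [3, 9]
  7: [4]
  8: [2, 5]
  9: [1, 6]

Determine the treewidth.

1

A width-1 tree decomposition is:
Bags: B1 = {4, 7}  B2 = {2, 4}  B3 = {2, 8}  B4 = {5, 8}  B5 = {3, 5}  B6 = {3, 6}  B7 = {6, 9}  B8 = {1, 9}
Tree: B1–B2, B2–B3, B3–B4, B4–B5, B5–B6, B6–B7, B7–B8
Each bag holds 2 vertices, so the decomposition has width 1, which upper-bounds the treewidth. Any graph with an edge has treewidth ≥ 1, and G has the edge 7–4. The upper and lower bounds meet at 1, so that is the treewidth.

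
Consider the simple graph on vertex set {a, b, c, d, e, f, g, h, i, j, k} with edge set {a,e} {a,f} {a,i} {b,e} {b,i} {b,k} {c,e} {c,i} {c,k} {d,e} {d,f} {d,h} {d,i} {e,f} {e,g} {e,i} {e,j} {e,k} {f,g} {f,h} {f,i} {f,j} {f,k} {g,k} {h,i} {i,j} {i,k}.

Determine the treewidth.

3

A width-3 tree decomposition is:
Bags: B1 = {d, e, f, i}  B2 = {d, f, h, i}  B3 = {a, e, f, i}  B4 = {e, f, i, k}  B5 = {e, f, i, j}  B6 = {c, e, i, k}  B7 = {e, f, g, k}  B8 = {b, e, i, k}
Tree: B1–B2, B1–B3, B3–B4, B1–B5, B4–B6, B4–B7, B6–B8
Each bag holds 4 vertices, so the decomposition has width 3, which upper-bounds the treewidth. For the lower bound, the 4 vertices {e, f, g, k} are pairwise adjacent, and any tree decomposition puts a clique entirely inside one bag — forcing width ≥ 3. Combining the bounds, tw(G) = 3.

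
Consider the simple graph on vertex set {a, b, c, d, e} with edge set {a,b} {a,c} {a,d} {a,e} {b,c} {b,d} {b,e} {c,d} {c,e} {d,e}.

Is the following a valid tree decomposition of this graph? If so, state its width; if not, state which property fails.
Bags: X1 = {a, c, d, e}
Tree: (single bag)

A tree decomposition must satisfy three properties: every vertex lies in some bag; for every edge, both endpoints lie together in some bag; and for every vertex, the bags containing it form a connected subtree. Here vertex b appears in no bag, so the decomposition is invalid.

No — vertex b appears in no bag.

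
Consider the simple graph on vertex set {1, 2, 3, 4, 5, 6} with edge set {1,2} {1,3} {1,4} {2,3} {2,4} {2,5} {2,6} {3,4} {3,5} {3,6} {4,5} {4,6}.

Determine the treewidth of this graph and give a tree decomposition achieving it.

The largest bag has 4 vertices, giving width 3; this decomposition certifies tw(G) ≤ 3. On the other hand G contains the 4-clique {1, 2, 3, 4}. A clique must lie in a single bag of any decomposition, so no decomposition can have width below 3. The upper and lower bounds meet at 3, so that is the treewidth.

Treewidth 3.
One optimal decomposition is:
Bags: B1 = {2, 3, 4, 6}  B2 = {2, 3, 4, 5}  B3 = {1, 2, 3, 4}
Tree: B1–B2, B2–B3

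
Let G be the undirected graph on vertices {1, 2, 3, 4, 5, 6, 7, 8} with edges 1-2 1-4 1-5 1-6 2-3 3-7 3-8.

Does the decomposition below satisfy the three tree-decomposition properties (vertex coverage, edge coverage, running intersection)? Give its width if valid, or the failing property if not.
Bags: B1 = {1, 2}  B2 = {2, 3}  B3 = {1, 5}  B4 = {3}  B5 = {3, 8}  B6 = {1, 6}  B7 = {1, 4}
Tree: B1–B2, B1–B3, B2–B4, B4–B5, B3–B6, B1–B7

No — vertex 7 appears in no bag.

A tree decomposition must satisfy three properties: every vertex lies in some bag; for every edge, both endpoints lie together in some bag; and for every vertex, the bags containing it form a connected subtree. Here vertex 7 appears in no bag, so the decomposition is invalid.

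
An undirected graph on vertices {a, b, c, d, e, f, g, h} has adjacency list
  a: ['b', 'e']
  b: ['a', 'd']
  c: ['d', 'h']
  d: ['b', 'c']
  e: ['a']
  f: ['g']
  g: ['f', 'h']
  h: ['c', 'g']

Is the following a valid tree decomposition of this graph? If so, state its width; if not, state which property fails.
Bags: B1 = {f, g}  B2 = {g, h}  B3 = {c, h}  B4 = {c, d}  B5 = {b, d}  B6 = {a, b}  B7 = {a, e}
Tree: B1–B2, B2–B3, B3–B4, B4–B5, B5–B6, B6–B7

Yes; width 1.

Every vertex of G appears in some bag (union = {a, b, c, d, e, f, g, h}); every edge is covered by a bag; and for each vertex v the set of bags containing v is connected in the bag tree. The decomposition is therefore valid. The largest bag has 2 vertices, so the width is 1.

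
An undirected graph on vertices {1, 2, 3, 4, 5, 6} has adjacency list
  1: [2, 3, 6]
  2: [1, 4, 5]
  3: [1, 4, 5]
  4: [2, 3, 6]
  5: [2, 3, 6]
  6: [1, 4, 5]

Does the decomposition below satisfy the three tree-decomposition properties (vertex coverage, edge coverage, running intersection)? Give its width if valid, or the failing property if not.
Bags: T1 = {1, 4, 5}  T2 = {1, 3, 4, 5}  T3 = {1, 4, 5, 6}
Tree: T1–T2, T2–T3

No — vertex 2 appears in no bag.

A tree decomposition must satisfy three properties: every vertex lies in some bag; for every edge, both endpoints lie together in some bag; and for every vertex, the bags containing it form a connected subtree. Here vertex 2 appears in no bag, so the decomposition is invalid.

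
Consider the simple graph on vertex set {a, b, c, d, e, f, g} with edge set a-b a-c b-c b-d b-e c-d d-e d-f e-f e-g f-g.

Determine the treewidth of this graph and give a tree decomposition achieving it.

Each bag holds 3 vertices, so the decomposition has width 2, which upper-bounds the treewidth. For the lower bound, the 3 vertices {d, e, f} are pairwise adjacent, and any tree decomposition puts a clique entirely inside one bag — forcing width ≥ 2. Combining the bounds, tw(G) = 2.

Treewidth 2.
One optimal decomposition is:
Bags: B1 = {b, c, d}  B2 = {b, d, e}  B3 = {a, b, c}  B4 = {d, e, f}  B5 = {e, f, g}
Tree: B1–B2, B1–B3, B2–B4, B4–B5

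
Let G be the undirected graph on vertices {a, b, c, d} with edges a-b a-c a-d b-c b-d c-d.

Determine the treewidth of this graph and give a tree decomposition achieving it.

Treewidth 3.
One optimal decomposition is:
Bags: B1 = {a, b, c, d}
Tree: (single bag)

A single bag containing all 4 vertices is trivially a valid decomposition of width 3. Conversely, {a, b, c, d} is a clique of size 4, and the vertices of any clique must share a bag in every tree decomposition; so some bag has ≥ 4 vertices and tw(G) ≥ 3. Therefore the treewidth is 3.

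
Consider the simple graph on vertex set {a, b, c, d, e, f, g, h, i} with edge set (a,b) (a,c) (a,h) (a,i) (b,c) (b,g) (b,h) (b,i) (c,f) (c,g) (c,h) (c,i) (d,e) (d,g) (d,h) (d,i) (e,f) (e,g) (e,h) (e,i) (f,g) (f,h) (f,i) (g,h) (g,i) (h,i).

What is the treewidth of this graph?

A width-4 tree decomposition is:
Bags: B1 = {c, f, g, h, i}  B2 = {e, f, g, h, i}  B3 = {b, c, g, h, i}  B4 = {a, b, c, h, i}  B5 = {d, e, g, h, i}
Tree: B1–B2, B1–B3, B3–B4, B2–B5
Every bag has size at most 5, so the width is 5 − 1 = 4 and tw(G) ≤ 4. On the other hand G contains the 5-clique {d, e, g, h, i}. A clique must lie in a single bag of any decomposition, so no decomposition can have width below 4. Therefore the treewidth is 4.

4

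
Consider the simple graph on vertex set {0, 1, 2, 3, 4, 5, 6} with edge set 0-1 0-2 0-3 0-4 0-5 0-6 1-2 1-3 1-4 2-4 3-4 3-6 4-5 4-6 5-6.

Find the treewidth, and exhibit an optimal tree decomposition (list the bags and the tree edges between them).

Treewidth 3.
Bags: B1 = {0, 3, 4, 6}  B2 = {0, 1, 3, 4}  B3 = {0, 4, 5, 6}  B4 = {0, 1, 2, 4}
Tree: B1–B2, B1–B3, B2–B4

Every bag has size at most 4, so the width is 4 − 1 = 3 and tw(G) ≤ 3. For the lower bound, the 4 vertices {0, 1, 2, 4} are pairwise adjacent, and any tree decomposition puts a clique entirely inside one bag — forcing width ≥ 3. Combining the bounds, tw(G) = 3.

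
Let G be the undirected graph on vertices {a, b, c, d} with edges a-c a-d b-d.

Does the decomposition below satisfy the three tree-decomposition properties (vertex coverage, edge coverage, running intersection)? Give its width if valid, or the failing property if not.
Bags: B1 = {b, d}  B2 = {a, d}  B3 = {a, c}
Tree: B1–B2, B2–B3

Every vertex of G appears in some bag (union = {a, b, c, d}); every edge is covered by a bag; and for each vertex v the set of bags containing v is connected in the bag tree. The decomposition is therefore valid. The largest bag has 2 vertices, so the width is 1.

Yes; width 1.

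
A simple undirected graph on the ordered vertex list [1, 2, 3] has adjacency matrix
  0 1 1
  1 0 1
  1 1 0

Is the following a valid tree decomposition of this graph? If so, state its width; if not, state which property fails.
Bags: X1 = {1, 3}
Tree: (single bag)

No — vertex 2 appears in no bag.

A tree decomposition must satisfy three properties: every vertex lies in some bag; for every edge, both endpoints lie together in some bag; and for every vertex, the bags containing it form a connected subtree. Here vertex 2 appears in no bag, so the decomposition is invalid.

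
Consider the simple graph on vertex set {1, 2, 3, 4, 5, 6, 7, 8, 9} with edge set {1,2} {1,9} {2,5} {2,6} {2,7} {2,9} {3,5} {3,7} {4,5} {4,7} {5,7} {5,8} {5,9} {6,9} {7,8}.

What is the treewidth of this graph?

A width-2 tree decomposition is:
Bags: B1 = {4, 5, 7}  B2 = {3, 5, 7}  B3 = {2, 5, 7}  B4 = {2, 5, 9}  B5 = {5, 7, 8}  B6 = {2, 6, 9}  B7 = {1, 2, 9}
Tree: B1–B2, B2–B3, B3–B4, B1–B5, B4–B6, B4–B7
Every bag has size at most 3, so the width is 3 − 1 = 2 and tw(G) ≤ 2. On the other hand G contains the 3-clique {1, 2, 9}. A clique must lie in a single bag of any decomposition, so no decomposition can have width below 2. Therefore the treewidth is 2.

2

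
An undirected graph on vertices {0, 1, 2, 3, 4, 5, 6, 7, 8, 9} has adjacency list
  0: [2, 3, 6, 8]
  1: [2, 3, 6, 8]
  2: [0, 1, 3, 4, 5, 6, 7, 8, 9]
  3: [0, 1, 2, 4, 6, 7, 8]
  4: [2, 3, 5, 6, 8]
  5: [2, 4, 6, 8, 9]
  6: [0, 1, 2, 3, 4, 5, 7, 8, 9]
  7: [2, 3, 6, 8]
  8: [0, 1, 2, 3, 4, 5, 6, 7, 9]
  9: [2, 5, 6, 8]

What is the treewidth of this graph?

A width-4 tree decomposition is:
Bags: B1 = {2, 4, 5, 6, 8}  B2 = {2, 5, 6, 8, 9}  B3 = {2, 3, 4, 6, 8}  B4 = {2, 3, 6, 7, 8}  B5 = {0, 2, 3, 6, 8}  B6 = {1, 2, 3, 6, 8}
Tree: B1–B2, B1–B3, B3–B4, B3–B5, B4–B6
The largest bag has 5 vertices, giving width 4; this decomposition certifies tw(G) ≤ 4. Conversely, {2, 5, 6, 8, 9} is a clique of size 5, and the vertices of any clique must share a bag in every tree decomposition; so some bag has ≥ 5 vertices and tw(G) ≥ 4. The upper and lower bounds meet at 4, so that is the treewidth.

4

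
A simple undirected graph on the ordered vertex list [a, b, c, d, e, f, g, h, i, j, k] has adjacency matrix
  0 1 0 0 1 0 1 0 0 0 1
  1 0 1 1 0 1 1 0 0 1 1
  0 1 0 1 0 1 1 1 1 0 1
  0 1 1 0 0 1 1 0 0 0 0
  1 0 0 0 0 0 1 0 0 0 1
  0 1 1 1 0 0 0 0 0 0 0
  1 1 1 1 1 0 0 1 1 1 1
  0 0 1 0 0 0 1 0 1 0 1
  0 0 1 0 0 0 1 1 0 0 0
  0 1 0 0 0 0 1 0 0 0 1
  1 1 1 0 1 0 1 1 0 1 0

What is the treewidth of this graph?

A width-3 tree decomposition is:
Bags: B1 = {b, c, d, g}  B2 = {b, c, g, k}  B3 = {c, g, h, k}  B4 = {a, b, g, k}  B5 = {b, g, j, k}  B6 = {c, g, h, i}  B7 = {b, c, d, f}  B8 = {a, e, g, k}
Tree: B1–B2, B2–B3, B2–B4, B4–B5, B3–B6, B1–B7, B4–B8
Each bag holds 4 vertices, so the decomposition has width 3, which upper-bounds the treewidth. Conversely, {b, c, d, g} is a clique of size 4, and the vertices of any clique must share a bag in every tree decomposition; so some bag has ≥ 4 vertices and tw(G) ≥ 3. Hence tw(G) = 3 exactly.

3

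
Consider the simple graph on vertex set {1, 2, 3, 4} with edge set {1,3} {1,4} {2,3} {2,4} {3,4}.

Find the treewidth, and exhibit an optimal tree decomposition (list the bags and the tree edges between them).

The largest bag has 3 vertices, giving width 2; this decomposition certifies tw(G) ≤ 2. On the other hand G contains the 3-clique {1, 3, 4}. A clique must lie in a single bag of any decomposition, so no decomposition can have width below 2. Therefore the treewidth is 2.

Treewidth 2.
One optimal decomposition is:
Bags: B1 = {1, 3, 4}  B2 = {2, 3, 4}
Tree: B1–B2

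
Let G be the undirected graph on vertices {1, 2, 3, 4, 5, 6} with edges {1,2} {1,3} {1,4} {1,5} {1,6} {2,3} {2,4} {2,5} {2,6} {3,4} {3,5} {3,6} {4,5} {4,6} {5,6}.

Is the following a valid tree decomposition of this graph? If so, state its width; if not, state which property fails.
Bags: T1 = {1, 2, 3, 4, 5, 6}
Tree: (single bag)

Every vertex of G appears in some bag (union = {1, 2, 3, 4, 5, 6}); every edge is covered by a bag; and for each vertex v the set of bags containing v is connected in the bag tree. The decomposition is therefore valid. The largest bag has 6 vertices, so the width is 5.

Yes; width 5.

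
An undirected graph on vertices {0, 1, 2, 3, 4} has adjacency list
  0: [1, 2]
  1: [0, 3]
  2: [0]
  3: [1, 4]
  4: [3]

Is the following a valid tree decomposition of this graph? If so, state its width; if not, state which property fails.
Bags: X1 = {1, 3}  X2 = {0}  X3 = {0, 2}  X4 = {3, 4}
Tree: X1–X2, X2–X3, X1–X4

No — edge (1,0) lies in no bag.

A tree decomposition must satisfy three properties: every vertex lies in some bag; for every edge, both endpoints lie together in some bag; and for every vertex, the bags containing it form a connected subtree. Here edge (1,0) lies in no bag, so the decomposition is invalid.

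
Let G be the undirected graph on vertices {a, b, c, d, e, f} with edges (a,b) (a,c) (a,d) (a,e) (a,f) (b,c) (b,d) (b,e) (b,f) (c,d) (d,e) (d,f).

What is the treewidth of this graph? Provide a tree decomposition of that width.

The largest bag has 4 vertices, giving width 3; this decomposition certifies tw(G) ≤ 3. For the lower bound, the 4 vertices {a, b, d, e} are pairwise adjacent, and any tree decomposition puts a clique entirely inside one bag — forcing width ≥ 3. Therefore the treewidth is 3.

Treewidth 3.
One optimal decomposition is:
Bags: B1 = {a, b, c, d}  B2 = {a, b, d, e}  B3 = {a, b, d, f}
Tree: B1–B2, B2–B3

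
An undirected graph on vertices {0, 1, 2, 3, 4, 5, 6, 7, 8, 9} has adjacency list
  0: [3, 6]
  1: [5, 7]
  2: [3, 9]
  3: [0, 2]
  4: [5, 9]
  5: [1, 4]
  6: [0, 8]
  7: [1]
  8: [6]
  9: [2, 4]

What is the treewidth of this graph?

1

A width-1 tree decomposition is:
Bags: B1 = {1, 7}  B2 = {1, 5}  B3 = {4, 5}  B4 = {4, 9}  B5 = {2, 9}  B6 = {2, 3}  B7 = {0, 3}  B8 = {0, 6}  B9 = {6, 8}
Tree: B1–B2, B2–B3, B3–B4, B4–B5, B5–B6, B6–B7, B7–B8, B8–B9
Every bag has size at most 2, so the width is 2 − 1 = 1 and tw(G) ≤ 1. G has an edge, so its treewidth is at least 1. Hence tw(G) = 1 exactly.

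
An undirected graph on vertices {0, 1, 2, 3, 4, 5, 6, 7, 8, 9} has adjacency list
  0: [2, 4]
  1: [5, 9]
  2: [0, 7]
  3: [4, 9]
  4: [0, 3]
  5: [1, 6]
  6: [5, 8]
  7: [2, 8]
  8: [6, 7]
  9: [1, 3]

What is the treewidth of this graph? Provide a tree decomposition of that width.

Treewidth 2.
Bags: B1 = {0, 2, 4}  B2 = {2, 4, 7}  B3 = {4, 7, 8}  B4 = {4, 6, 8}  B5 = {4, 5, 6}  B6 = {1, 4, 5}  B7 = {1, 4, 9}  B8 = {3, 4, 9}
Tree: B1–B2, B2–B3, B3–B4, B4–B5, B5–B6, B6–B7, B7–B8

Each bag holds 3 vertices, so the decomposition has width 2, which upper-bounds the treewidth. The edges 4–0–2–7–8–6–5–1–9–3–4 form a cycle, so G is not a tree and its treewidth is at least 2. Therefore the treewidth is 2.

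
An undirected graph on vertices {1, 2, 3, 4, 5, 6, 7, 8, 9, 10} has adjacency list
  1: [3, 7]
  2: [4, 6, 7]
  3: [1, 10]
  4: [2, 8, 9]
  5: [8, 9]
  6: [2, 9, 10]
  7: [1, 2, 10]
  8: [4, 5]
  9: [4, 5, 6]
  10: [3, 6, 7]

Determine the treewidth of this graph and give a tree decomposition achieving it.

Treewidth 2.
One optimal decomposition is:
Bags: B1 = {5, 8, 9}  B2 = {4, 8, 9}  B3 = {4, 6, 9}  B4 = {2, 4, 6}  B5 = {2, 6, 10}  B6 = {2, 7, 10}  B7 = {3, 7, 10}  B8 = {1, 3, 7}
Tree: B1–B2, B2–B3, B3–B4, B4–B5, B5–B6, B6–B7, B7–B8

Each bag holds 3 vertices, so the decomposition has width 2, which upper-bounds the treewidth. Since 5–8–4–9–5 is a cycle in G, G is not acyclic. Forests are exactly the graphs of treewidth ≤ 1, so tw(G) ≥ 2. The upper and lower bounds meet at 2, so that is the treewidth.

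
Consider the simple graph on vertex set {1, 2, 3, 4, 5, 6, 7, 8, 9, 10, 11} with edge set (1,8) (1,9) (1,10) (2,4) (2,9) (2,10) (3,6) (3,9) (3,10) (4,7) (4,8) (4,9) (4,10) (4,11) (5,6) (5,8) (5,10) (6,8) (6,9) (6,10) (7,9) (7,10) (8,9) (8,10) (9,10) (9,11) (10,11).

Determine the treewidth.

3

A width-3 tree decomposition is:
Bags: B1 = {4, 8, 9, 10}  B2 = {2, 4, 9, 10}  B3 = {6, 8, 9, 10}  B4 = {5, 6, 8, 10}  B5 = {4, 7, 9, 10}  B6 = {4, 9, 10, 11}  B7 = {1, 8, 9, 10}  B8 = {3, 6, 9, 10}
Tree: B1–B2, B1–B3, B3–B4, B2–B5, B2–B6, B1–B7, B3–B8
Every bag has size at most 4, so the width is 4 − 1 = 3 and tw(G) ≤ 3. Conversely, {1, 8, 9, 10} is a clique of size 4, and the vertices of any clique must share a bag in every tree decomposition; so some bag has ≥ 4 vertices and tw(G) ≥ 3. Combining the bounds, tw(G) = 3.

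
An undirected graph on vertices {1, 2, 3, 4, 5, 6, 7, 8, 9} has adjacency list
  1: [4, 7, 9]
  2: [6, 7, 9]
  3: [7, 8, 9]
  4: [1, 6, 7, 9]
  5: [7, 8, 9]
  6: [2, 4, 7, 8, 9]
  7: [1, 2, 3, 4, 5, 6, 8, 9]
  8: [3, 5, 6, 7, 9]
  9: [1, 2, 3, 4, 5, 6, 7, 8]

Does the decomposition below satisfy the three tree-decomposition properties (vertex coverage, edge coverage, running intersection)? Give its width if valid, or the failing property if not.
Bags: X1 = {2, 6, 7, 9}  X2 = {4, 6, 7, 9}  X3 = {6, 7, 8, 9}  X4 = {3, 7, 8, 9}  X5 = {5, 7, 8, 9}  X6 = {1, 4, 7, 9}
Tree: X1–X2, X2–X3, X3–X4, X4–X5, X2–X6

Yes; width 3.

Vertex coverage: the bags together contain {1, 2, 3, 4, 5, 6, 7, 8, 9}, the full vertex set. Edge coverage: each edge of G has both endpoints in at least one bag. Running intersection: for every vertex, the bags containing it form a connected subtree. All three properties hold, so this is a valid tree decomposition of width max|bag| − 1 = 3, and hence tw(G) ≤ 3.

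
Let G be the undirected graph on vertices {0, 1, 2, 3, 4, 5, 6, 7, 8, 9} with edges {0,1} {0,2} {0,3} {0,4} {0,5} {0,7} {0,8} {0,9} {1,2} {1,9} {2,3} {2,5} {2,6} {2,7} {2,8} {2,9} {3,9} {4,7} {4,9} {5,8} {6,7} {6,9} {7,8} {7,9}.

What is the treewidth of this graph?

A width-3 tree decomposition is:
Bags: B1 = {0, 1, 2, 9}  B2 = {0, 2, 7, 9}  B3 = {0, 4, 7, 9}  B4 = {0, 2, 3, 9}  B5 = {0, 2, 7, 8}  B6 = {2, 6, 7, 9}  B7 = {0, 2, 5, 8}
Tree: B1–B2, B2–B3, B1–B4, B2–B5, B2–B6, B5–B7
Each bag holds 4 vertices, so the decomposition has width 3, which upper-bounds the treewidth. For the lower bound, the 4 vertices {0, 2, 5, 8} are pairwise adjacent, and any tree decomposition puts a clique entirely inside one bag — forcing width ≥ 3. The upper and lower bounds meet at 3, so that is the treewidth.

3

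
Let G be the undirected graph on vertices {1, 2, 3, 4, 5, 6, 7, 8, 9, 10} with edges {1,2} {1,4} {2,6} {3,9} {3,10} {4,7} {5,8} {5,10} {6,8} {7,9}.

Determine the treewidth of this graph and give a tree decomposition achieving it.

The largest bag has 3 vertices, giving width 2; this decomposition certifies tw(G) ≤ 2. The edges 2–6–8–5–10–3–9–7–4–1–2 form a cycle, so G is not a tree and its treewidth is at least 2. The upper and lower bounds meet at 2, so that is the treewidth.

Treewidth 2.
One optimal decomposition is:
Bags: B1 = {2, 6, 8}  B2 = {2, 5, 8}  B3 = {2, 5, 10}  B4 = {2, 3, 10}  B5 = {2, 3, 9}  B6 = {2, 7, 9}  B7 = {2, 4, 7}  B8 = {1, 2, 4}
Tree: B1–B2, B2–B3, B3–B4, B4–B5, B5–B6, B6–B7, B7–B8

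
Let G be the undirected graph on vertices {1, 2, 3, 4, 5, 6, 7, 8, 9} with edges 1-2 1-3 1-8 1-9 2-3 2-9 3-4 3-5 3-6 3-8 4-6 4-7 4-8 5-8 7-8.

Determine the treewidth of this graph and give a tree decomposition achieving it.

The largest bag has 3 vertices, giving width 2; this decomposition certifies tw(G) ≤ 2. For the lower bound, the 3 vertices {1, 2, 9} are pairwise adjacent, and any tree decomposition puts a clique entirely inside one bag — forcing width ≥ 2. Hence tw(G) = 2 exactly.

Treewidth 2.
Bags: B1 = {3, 4, 6}  B2 = {3, 4, 8}  B3 = {1, 3, 8}  B4 = {4, 7, 8}  B5 = {1, 2, 3}  B6 = {3, 5, 8}  B7 = {1, 2, 9}
Tree: B1–B2, B2–B3, B2–B4, B3–B5, B2–B6, B5–B7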